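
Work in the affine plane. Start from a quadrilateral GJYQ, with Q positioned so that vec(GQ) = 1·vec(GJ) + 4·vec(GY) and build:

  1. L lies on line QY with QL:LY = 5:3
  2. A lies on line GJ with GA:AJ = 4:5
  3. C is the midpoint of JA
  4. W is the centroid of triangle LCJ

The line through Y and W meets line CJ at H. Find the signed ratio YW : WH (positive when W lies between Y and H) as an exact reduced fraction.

Work in coordinates with G = (0, 0), J = (1, 0), Y = (0, 1), Q = (1, 4).
1. L lies on line QY with QL:LY = 5:3 ⇒ L = (3/8, 17/8)
2. A lies on line GJ with GA:AJ = 4:5 ⇒ A = (4/9, 0)
3. C is the midpoint of JA ⇒ C = (13/18, 0)
4. W is the centroid of triangle LCJ ⇒ W = (151/216, 17/24)
line YW meets CJ at H = (151/63, 0)
W = Y + t·(H−Y) with t = 7/24, so YW:WH = 7/24:17/24

YW:WH = 7/17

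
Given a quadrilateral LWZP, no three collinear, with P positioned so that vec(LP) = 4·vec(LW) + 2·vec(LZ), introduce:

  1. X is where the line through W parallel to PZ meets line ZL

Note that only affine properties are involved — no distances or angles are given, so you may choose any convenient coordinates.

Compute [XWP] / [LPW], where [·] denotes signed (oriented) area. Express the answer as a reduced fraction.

Assign L = (0, 0), W = (1, 0), Z = (0, 1), P = (4, 2) — the answer is frame-independent, so this choice is without loss of generality.
1. X is where the line through W parallel to PZ meets line ZL ⇒ X = (0, -1/4)
2·[XWP] = 5/4, 2·[LPW] = -2
[XWP]:[LPW] = 5/4:-2 = -5/8

[XWP]:[LPW] = -5/8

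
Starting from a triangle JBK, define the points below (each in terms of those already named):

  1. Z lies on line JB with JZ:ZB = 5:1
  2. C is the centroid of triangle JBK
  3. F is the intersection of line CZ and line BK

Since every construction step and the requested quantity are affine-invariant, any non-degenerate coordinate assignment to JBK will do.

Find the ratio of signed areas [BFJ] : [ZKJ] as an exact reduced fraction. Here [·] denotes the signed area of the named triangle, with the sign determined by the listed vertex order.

[BFJ]:[ZKJ] = -2/5

Assign J = (0, 0), B = (1, 0), K = (0, 1) — the answer is frame-independent, so this choice is without loss of generality.
1. Z lies on line JB with JZ:ZB = 5:1 ⇒ Z = (5/6, 0)
2. C is the centroid of triangle JBK ⇒ C = (1/3, 1/3)
3. F is the intersection of line CZ and line BK ⇒ F = (4/3, -1/3)
2·[BFJ] = -1/3, 2·[ZKJ] = 5/6
[BFJ]:[ZKJ] = -1/3:5/6 = -2/5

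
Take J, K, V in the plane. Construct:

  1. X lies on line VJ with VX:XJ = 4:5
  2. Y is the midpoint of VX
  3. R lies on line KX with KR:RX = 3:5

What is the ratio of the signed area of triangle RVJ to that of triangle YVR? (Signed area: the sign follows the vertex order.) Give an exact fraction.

[RVJ]:[YVR] = -9/2

Assign J = (0, 0), K = (1, 0), V = (0, 1) — the answer is frame-independent, so this choice is without loss of generality.
1. X lies on line VJ with VX:XJ = 4:5 ⇒ X = (0, 5/9)
2. Y is the midpoint of VX ⇒ Y = (0, 7/9)
3. R lies on line KX with KR:RX = 3:5 ⇒ R = (5/8, 5/24)
2·[RVJ] = 5/8, 2·[YVR] = -5/36
[RVJ]:[YVR] = 5/8:-5/36 = -9/2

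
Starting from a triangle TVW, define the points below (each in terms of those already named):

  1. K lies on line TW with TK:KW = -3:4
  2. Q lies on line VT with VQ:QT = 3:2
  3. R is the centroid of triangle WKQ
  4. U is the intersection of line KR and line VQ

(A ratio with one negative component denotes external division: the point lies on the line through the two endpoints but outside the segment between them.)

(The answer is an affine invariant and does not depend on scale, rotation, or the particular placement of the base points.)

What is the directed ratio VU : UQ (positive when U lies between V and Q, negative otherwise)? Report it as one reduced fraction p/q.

VU:UQ = -29/8

Assign T = (0, 0), V = (1, 0), W = (0, 1) — the answer is frame-independent, so this choice is without loss of generality.
1. K lies on line TW with TK:KW = -3:4 ⇒ K = (0, -3)
2. Q lies on line VT with VQ:QT = 3:2 ⇒ Q = (2/5, 0)
3. R is the centroid of triangle WKQ ⇒ R = (2/15, -2/3)
4. U is the intersection of line KR and line VQ ⇒ U = (6/35, 0)
U = V + t·(Q−V) with t = 29/21, so VU:UQ = t:(1−t) = 29/21:-8/21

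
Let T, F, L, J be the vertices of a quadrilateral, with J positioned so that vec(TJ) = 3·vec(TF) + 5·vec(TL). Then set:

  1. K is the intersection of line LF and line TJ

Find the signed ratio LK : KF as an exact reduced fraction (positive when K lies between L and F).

Assign T = (0, 0), F = (1, 0), L = (0, 1), J = (3, 5) — the answer is frame-independent, so this choice is without loss of generality.
1. K is the intersection of line LF and line TJ ⇒ K = (3/8, 5/8)
K = L + t·(F−L) with t = 3/8, so LK:KF = t:(1−t) = 3/8:5/8

LK:KF = 3/5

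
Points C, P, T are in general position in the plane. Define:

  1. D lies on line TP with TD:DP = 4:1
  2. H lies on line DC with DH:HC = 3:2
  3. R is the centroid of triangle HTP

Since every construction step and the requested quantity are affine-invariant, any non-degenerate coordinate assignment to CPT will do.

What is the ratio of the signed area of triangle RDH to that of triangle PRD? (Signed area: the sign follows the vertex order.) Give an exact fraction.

[RDH]:[PRD] = 3

Work in coordinates with C = (0, 0), P = (1, 0), T = (0, 1).
1. D lies on line TP with TD:DP = 4:1 ⇒ D = (4/5, 1/5)
2. H lies on line DC with DH:HC = 3:2 ⇒ H = (8/25, 2/25)
3. R is the centroid of triangle HTP ⇒ R = (11/25, 9/25)
2·[RDH] = -3/25, 2·[PRD] = -1/25
[RDH]:[PRD] = -3/25:-1/25 = 3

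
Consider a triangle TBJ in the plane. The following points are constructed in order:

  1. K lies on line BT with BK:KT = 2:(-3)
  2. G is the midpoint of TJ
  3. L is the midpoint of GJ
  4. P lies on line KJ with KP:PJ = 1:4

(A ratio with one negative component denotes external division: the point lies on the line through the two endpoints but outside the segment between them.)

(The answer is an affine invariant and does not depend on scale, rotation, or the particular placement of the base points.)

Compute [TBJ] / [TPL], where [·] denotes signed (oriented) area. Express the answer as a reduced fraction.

Choose coordinates T = (0, 0), B = (1, 0), J = (0, 1).
1. K lies on line BT with BK:KT = 2:(-3) ⇒ K = (3, 0)
2. G is the midpoint of TJ ⇒ G = (0, 1/2)
3. L is the midpoint of GJ ⇒ L = (0, 3/4)
4. P lies on line KJ with KP:PJ = 1:4 ⇒ P = (12/5, 1/5)
2·[TBJ] = 1, 2·[TPL] = 9/5
[TBJ]:[TPL] = 1:9/5 = 5/9

[TBJ]:[TPL] = 5/9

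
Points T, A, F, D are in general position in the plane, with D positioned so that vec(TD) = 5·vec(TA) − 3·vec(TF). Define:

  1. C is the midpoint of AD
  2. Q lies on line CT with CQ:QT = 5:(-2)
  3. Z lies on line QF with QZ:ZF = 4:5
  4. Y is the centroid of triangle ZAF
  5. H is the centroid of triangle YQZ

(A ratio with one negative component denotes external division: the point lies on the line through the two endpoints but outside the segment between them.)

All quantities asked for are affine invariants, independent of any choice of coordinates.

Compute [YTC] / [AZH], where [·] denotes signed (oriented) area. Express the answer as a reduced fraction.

[YTC]:[AZH] = 45/4

Assign T = (0, 0), A = (1, 0), F = (0, 1), D = (5, -3) — the answer is frame-independent, so this choice is without loss of generality.
1. C is the midpoint of AD ⇒ C = (3, -3/2)
2. Q lies on line CT with CQ:QT = 5:(-2) ⇒ Q = (-2, 1)
3. Z lies on line QF with QZ:ZF = 4:5 ⇒ Z = (-10/9, 1)
4. Y is the centroid of triangle ZAF ⇒ Y = (-1/27, 2/3)
5. H is the centroid of triangle YQZ ⇒ H = (-85/81, 8/9)
2·[YTC] = 35/18, 2·[AZH] = 14/81
[YTC]:[AZH] = 35/18:14/81 = 45/4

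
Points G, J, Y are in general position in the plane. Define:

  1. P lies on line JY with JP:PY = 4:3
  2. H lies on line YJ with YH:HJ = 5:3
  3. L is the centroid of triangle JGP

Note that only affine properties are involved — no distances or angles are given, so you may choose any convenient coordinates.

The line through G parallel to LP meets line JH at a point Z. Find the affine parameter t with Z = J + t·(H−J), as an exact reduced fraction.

Assign G = (0, 0), J = (1, 0), Y = (0, 1) — the answer is frame-independent, so this choice is without loss of generality.
1. P lies on line JY with JP:PY = 4:3 ⇒ P = (3/7, 4/7)
2. H lies on line YJ with YH:HJ = 5:3 ⇒ H = (5/8, 3/8)
3. L is the centroid of triangle JGP ⇒ L = (10/21, 4/21)
through G parallel to LP: direction (-1/21, 8/21); meets JH at Z = (-1/7, 8/7)
Z = J + t·(H−J) with t = 64/21

t = 64/21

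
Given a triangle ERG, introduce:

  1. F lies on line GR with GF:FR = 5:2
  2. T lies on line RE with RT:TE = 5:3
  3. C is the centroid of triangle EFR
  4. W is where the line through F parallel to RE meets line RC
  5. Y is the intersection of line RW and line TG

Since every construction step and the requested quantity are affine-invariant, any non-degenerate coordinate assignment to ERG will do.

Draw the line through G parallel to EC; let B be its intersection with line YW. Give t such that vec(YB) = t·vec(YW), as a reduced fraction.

t = 119/31

Work in coordinates with E = (0, 0), R = (1, 0), G = (0, 1).
1. F lies on line GR with GF:FR = 5:2 ⇒ F = (5/7, 2/7)
2. T lies on line RE with RT:TE = 5:3 ⇒ T = (3/8, 0)
3. C is the centroid of triangle EFR ⇒ C = (4/7, 2/21)
4. W is where the line through F parallel to RE meets line RC ⇒ W = (-2/7, 2/7)
5. Y is the intersection of line RW and line TG ⇒ Y = (7/22, 5/33)
through G parallel to EC: direction (4/7, 2/21); meets YW at B = (-2, 2/3)
B = Y + t·(W−Y) with t = 119/31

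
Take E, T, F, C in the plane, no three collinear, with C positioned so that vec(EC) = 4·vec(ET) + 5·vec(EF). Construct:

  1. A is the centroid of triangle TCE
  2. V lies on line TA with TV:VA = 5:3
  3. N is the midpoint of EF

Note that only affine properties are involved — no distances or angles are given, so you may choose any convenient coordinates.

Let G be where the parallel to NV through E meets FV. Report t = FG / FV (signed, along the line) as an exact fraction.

Choose coordinates E = (0, 0), T = (1, 0), F = (0, 1), C = (4, 5).
1. A is the centroid of triangle TCE ⇒ A = (5/3, 5/3)
2. V lies on line TA with TV:VA = 5:3 ⇒ V = (17/12, 25/24)
3. N is the midpoint of EF ⇒ N = (0, 1/2)
through E parallel to NV: direction (17/12, 13/24); meets FV at G = (17/6, 13/12)
G = F + t·(V−F) with t = 2

t = 2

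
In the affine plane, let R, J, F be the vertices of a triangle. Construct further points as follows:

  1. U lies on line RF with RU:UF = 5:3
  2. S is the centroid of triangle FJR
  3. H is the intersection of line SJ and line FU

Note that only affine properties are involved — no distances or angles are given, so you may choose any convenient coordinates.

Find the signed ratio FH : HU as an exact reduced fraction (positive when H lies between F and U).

Work in coordinates with R = (0, 0), J = (1, 0), F = (0, 1).
1. U lies on line RF with RU:UF = 5:3 ⇒ U = (0, 5/8)
2. S is the centroid of triangle FJR ⇒ S = (1/3, 1/3)
3. H is the intersection of line SJ and line FU ⇒ H = (0, 1/2)
H = F + t·(U−F) with t = 4/3, so FH:HU = t:(1−t) = 4/3:-1/3

FH:HU = -4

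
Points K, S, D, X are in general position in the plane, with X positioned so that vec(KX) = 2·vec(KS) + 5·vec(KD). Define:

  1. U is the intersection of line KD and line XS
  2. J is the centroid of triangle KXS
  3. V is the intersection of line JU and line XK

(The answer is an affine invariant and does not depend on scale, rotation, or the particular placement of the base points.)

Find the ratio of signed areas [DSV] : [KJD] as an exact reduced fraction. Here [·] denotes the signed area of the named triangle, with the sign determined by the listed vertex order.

[DSV]:[KJD] = 16/5

Assign K = (0, 0), S = (1, 0), D = (0, 1), X = (2, 5) — the answer is frame-independent, so this choice is without loss of generality.
1. U is the intersection of line KD and line XS ⇒ U = (0, -5)
2. J is the centroid of triangle KXS ⇒ J = (1, 5/3)
3. V is the intersection of line JU and line XK ⇒ V = (6/5, 3)
2·[DSV] = 16/5, 2·[KJD] = 1
[DSV]:[KJD] = 16/5:1 = 16/5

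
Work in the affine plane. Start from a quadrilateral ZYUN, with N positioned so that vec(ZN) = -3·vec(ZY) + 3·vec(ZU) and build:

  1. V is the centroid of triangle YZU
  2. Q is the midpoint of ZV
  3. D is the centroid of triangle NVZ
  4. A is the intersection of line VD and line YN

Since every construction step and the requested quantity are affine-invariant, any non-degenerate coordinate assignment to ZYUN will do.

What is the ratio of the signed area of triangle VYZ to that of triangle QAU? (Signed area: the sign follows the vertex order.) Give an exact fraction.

Assign Z = (0, 0), Y = (1, 0), U = (0, 1), N = (-3, 3) — the answer is frame-independent, so this choice is without loss of generality.
1. V is the centroid of triangle YZU ⇒ V = (1/3, 1/3)
2. Q is the midpoint of ZV ⇒ Q = (1/6, 1/6)
3. D is the centroid of triangle NVZ ⇒ D = (-8/9, 10/9)
4. A is the intersection of line VD and line YN ⇒ A = (9/5, -3/5)
2·[VYZ] = -1/3, 2·[QAU] = 37/30
[VYZ]:[QAU] = -1/3:37/30 = -10/37

[VYZ]:[QAU] = -10/37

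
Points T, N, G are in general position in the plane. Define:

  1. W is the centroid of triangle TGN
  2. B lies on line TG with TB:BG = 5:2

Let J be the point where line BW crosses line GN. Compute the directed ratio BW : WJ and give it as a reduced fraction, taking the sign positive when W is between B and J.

BW:WJ = -1/7

Choose coordinates T = (0, 0), N = (1, 0), G = (0, 1).
1. W is the centroid of triangle TGN ⇒ W = (1/3, 1/3)
2. B lies on line TG with TB:BG = 5:2 ⇒ B = (0, 5/7)
line BW meets GN at J = (-2, 3)
W = B + t·(J−B) with t = -1/6, so BW:WJ = -1/6:7/6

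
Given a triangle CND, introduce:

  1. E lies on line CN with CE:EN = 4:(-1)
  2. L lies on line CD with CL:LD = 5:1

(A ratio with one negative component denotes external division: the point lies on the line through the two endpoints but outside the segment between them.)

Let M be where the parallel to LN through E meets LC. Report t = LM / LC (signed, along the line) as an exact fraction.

t = -1/3

Work in coordinates with C = (0, 0), N = (1, 0), D = (0, 1).
1. E lies on line CN with CE:EN = 4:(-1) ⇒ E = (4/3, 0)
2. L lies on line CD with CL:LD = 5:1 ⇒ L = (0, 5/6)
through E parallel to LN: direction (1, -5/6); meets LC at M = (0, 10/9)
M = L + t·(C−L) with t = -1/3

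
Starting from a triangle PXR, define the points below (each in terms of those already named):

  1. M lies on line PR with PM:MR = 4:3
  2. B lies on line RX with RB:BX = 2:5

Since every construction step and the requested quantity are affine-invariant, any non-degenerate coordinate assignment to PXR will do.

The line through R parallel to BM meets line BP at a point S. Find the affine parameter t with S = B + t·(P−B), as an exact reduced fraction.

t = -3/4

Choose coordinates P = (0, 0), X = (1, 0), R = (0, 1).
1. M lies on line PR with PM:MR = 4:3 ⇒ M = (0, 4/7)
2. B lies on line RX with RB:BX = 2:5 ⇒ B = (2/7, 5/7)
through R parallel to BM: direction (-2/7, -1/7); meets BP at S = (1/2, 5/4)
S = B + t·(P−B) with t = -3/4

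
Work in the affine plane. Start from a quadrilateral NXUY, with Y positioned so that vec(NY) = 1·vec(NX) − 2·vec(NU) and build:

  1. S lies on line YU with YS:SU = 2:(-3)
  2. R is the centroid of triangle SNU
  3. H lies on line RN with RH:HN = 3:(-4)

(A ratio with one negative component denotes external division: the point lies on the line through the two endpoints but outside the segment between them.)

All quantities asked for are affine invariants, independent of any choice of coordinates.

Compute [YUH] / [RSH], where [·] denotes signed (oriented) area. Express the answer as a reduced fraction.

[YUH]:[RSH] = -5/9

Work in coordinates with N = (0, 0), X = (1, 0), U = (0, 1), Y = (1, -2).
1. S lies on line YU with YS:SU = 2:(-3) ⇒ S = (3, -8)
2. R is the centroid of triangle SNU ⇒ R = (1, -7/3)
3. H lies on line RN with RH:HN = 3:(-4) ⇒ H = (4, -28/3)
2·[YUH] = -5/3, 2·[RSH] = 3
[YUH]:[RSH] = -5/3:3 = -5/9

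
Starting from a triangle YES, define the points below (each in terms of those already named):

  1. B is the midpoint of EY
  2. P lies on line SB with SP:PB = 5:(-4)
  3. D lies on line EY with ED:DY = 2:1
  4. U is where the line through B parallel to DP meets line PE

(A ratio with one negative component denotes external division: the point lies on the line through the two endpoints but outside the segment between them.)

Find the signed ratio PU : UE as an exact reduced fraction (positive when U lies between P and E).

PU:UE = 1/3

Set Y = (0, 0), E = (1, 0), S = (0, 1); any affine frame gives the same invariant.
1. B is the midpoint of EY ⇒ B = (1/2, 0)
2. P lies on line SB with SP:PB = 5:(-4) ⇒ P = (5/2, -4)
3. D lies on line EY with ED:DY = 2:1 ⇒ D = (1/3, 0)
4. U is where the line through B parallel to DP meets line PE ⇒ U = (17/8, -3)
U = P + t·(E−P) with t = 1/4, so PU:UE = t:(1−t) = 1/4:3/4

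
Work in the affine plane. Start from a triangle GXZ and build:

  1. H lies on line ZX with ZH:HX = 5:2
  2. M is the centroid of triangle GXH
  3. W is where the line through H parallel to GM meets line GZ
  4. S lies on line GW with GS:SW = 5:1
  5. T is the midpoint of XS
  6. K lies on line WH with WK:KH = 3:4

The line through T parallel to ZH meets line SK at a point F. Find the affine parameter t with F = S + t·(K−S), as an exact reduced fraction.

t = 217/194

Choose coordinates G = (0, 0), X = (1, 0), Z = (0, 1).
1. H lies on line ZX with ZH:HX = 5:2 ⇒ H = (5/7, 2/7)
2. M is the centroid of triangle GXH ⇒ M = (4/7, 2/21)
3. W is where the line through H parallel to GM meets line GZ ⇒ W = (0, 1/6)
4. S lies on line GW with GS:SW = 5:1 ⇒ S = (0, 5/36)
5. T is the midpoint of XS ⇒ T = (1/2, 5/72)
6. K lies on line WH with WK:KH = 3:4 ⇒ K = (15/49, 32/147)
through T parallel to ZH: direction (5/7, -5/7); meets SK at F = (465/1358, 11099/48888)
F = S + t·(K−S) with t = 217/194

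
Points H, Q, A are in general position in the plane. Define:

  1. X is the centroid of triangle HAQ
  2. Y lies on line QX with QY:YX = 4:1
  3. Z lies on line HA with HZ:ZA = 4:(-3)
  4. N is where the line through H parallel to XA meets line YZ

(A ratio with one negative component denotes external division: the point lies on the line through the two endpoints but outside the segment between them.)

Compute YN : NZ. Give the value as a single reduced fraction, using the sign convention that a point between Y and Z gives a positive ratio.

Assign H = (0, 0), Q = (1, 0), A = (0, 1) — the answer is frame-independent, so this choice is without loss of generality.
1. X is the centroid of triangle HAQ ⇒ X = (1/3, 1/3)
2. Y lies on line QX with QY:YX = 4:1 ⇒ Y = (7/15, 4/15)
3. Z lies on line HA with HZ:ZA = 4:(-3) ⇒ Z = (0, 4)
4. N is where the line through H parallel to XA meets line YZ ⇒ N = (2/3, -4/3)
N = Y + t·(Z−Y) with t = -3/7, so YN:NZ = t:(1−t) = -3/7:10/7

YN:NZ = -3/10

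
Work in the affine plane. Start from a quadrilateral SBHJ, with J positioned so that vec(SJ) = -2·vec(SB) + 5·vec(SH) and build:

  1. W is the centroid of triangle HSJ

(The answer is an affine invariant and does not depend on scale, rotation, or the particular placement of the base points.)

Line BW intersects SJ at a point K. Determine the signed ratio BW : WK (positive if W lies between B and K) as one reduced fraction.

BW:WK = 13/2

Set S = (0, 0), B = (1, 0), H = (0, 1), J = (-2, 5); any affine frame gives the same invariant.
1. W is the centroid of triangle HSJ ⇒ W = (-2/3, 2)
line BW meets SJ at K = (-12/13, 30/13)
W = B + t·(K−B) with t = 13/15, so BW:WK = 13/15:2/15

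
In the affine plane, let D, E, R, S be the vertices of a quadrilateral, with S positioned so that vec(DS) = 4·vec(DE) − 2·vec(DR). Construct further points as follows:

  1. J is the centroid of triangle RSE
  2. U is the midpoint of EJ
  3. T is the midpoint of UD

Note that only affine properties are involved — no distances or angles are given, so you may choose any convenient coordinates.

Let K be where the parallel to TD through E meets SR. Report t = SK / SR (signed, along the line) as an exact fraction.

t = 13/20

Work in coordinates with D = (0, 0), E = (1, 0), R = (0, 1), S = (4, -2).
1. J is the centroid of triangle RSE ⇒ J = (5/3, -1/3)
2. U is the midpoint of EJ ⇒ U = (4/3, -1/6)
3. T is the midpoint of UD ⇒ T = (2/3, -1/12)
through E parallel to TD: direction (-2/3, 1/12); meets SR at K = (7/5, -1/20)
K = S + t·(R−S) with t = 13/20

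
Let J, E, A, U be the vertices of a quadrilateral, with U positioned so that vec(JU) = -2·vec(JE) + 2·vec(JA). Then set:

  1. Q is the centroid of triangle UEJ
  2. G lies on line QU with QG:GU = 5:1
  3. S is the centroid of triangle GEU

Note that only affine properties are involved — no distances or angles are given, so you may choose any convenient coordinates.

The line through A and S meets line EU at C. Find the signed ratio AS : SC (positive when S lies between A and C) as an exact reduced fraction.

Work in coordinates with J = (0, 0), E = (1, 0), A = (0, 1), U = (-2, 2).
1. Q is the centroid of triangle UEJ ⇒ Q = (-1/3, 2/3)
2. G lies on line QU with QG:GU = 5:1 ⇒ G = (-31/18, 16/9)
3. S is the centroid of triangle GEU ⇒ S = (-49/54, 34/27)
line AS meets EU at C = (-7/8, 5/4)
S = A + t·(C−A) with t = 28/27, so AS:SC = 28/27:-1/27

AS:SC = -28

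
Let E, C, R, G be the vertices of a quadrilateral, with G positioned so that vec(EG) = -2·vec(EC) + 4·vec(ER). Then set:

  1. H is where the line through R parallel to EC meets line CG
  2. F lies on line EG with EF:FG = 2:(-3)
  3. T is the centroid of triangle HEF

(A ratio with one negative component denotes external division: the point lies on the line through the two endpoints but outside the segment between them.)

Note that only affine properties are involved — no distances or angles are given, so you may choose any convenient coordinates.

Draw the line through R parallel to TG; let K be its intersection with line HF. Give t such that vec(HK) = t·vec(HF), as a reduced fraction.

Work in coordinates with E = (0, 0), C = (1, 0), R = (0, 1), G = (-2, 4).
1. H is where the line through R parallel to EC meets line CG ⇒ H = (1/4, 1)
2. F lies on line EG with EF:FG = 2:(-3) ⇒ F = (4, -8)
3. T is the centroid of triangle HEF ⇒ T = (17/12, -7/3)
through R parallel to TG: direction (-41/12, 19/3); meets HF at K = (123/112, -29/28)
K = H + t·(F−H) with t = 19/84

t = 19/84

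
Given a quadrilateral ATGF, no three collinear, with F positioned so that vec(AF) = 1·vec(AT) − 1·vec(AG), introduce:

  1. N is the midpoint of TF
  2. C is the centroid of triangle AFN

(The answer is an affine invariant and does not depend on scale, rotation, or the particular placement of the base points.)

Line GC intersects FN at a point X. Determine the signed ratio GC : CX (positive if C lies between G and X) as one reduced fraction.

Choose coordinates A = (0, 0), T = (1, 0), G = (0, 1), F = (1, -1).
1. N is the midpoint of TF ⇒ N = (1, -1/2)
2. C is the centroid of triangle AFN ⇒ C = (2/3, -1/2)
line GC meets FN at X = (1, -5/4)
C = G + t·(X−G) with t = 2/3, so GC:CX = 2/3:1/3

GC:CX = 2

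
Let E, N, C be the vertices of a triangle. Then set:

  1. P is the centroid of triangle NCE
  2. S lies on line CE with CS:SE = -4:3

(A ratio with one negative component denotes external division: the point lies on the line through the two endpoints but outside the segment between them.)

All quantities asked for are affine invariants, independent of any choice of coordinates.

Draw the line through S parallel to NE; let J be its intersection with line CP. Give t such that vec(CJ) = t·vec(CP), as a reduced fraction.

t = 6

Assign E = (0, 0), N = (1, 0), C = (0, 1) — the answer is frame-independent, so this choice is without loss of generality.
1. P is the centroid of triangle NCE ⇒ P = (1/3, 1/3)
2. S lies on line CE with CS:SE = -4:3 ⇒ S = (0, -3)
through S parallel to NE: direction (-1, 0); meets CP at J = (2, -3)
J = C + t·(P−C) with t = 6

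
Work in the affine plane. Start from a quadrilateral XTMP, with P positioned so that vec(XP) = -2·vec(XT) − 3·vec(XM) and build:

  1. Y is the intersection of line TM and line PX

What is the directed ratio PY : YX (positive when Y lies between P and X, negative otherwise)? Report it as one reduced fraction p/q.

Assign X = (0, 0), T = (1, 0), M = (0, 1), P = (-2, -3) — the answer is frame-independent, so this choice is without loss of generality.
1. Y is the intersection of line TM and line PX ⇒ Y = (2/5, 3/5)
Y = P + t·(X−P) with t = 6/5, so PY:YX = t:(1−t) = 6/5:-1/5

PY:YX = -6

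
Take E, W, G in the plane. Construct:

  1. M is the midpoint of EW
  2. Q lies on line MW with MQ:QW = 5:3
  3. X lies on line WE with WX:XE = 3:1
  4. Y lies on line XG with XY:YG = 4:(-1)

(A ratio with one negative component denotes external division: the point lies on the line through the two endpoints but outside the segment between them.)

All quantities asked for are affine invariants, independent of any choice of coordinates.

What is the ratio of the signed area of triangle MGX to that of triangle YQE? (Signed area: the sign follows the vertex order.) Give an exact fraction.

[MGX]:[YQE] = -3/13

Choose coordinates E = (0, 0), W = (1, 0), G = (0, 1).
1. M is the midpoint of EW ⇒ M = (1/2, 0)
2. Q lies on line MW with MQ:QW = 5:3 ⇒ Q = (13/16, 0)
3. X lies on line WE with WX:XE = 3:1 ⇒ X = (1/4, 0)
4. Y lies on line XG with XY:YG = 4:(-1) ⇒ Y = (-1/12, 4/3)
2·[MGX] = 1/4, 2·[YQE] = -13/12
[MGX]:[YQE] = 1/4:-13/12 = -3/13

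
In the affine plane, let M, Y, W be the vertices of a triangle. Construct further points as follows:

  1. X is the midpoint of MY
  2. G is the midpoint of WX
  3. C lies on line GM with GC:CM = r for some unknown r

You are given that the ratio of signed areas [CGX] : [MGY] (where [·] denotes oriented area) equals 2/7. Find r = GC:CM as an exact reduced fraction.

r = 4/3

Assign M = (0, 0), Y = (1, 0), W = (0, 1) — the answer is frame-independent, so this choice is without loss of generality.
1. X is the midpoint of MY ⇒ X = (1/2, 0)
2. G is the midpoint of WX ⇒ G = (1/4, 1/2)
3. With GC:CM = r, write λ = r/(r+1) so C = G + λ·(M−G); C is affine-linear in λ
Every point depending on C is an affine combination of C and λ-independent points, so each such coordinate is linear in λ; the λ² term in each signed area is a multiple of (M−G)×(M−G) = 0, so 2·[CGX] and 2·[MGY] are each linear in λ. Evaluating at λ=0 and λ=1:
  2·[CGX] = -1/4·λ,   2·[MGY] = -1/2
So [CGX]:[MGY] = (-1/4·λ) / (-1/2). Setting this equal to 2/7:
  -1/4·λ = 2/7·(-1/2)  ⇒  λ = 4/7
Then r = λ/(1−λ) = (4/7)/(3/7) = 4/3. Check: with r = 4/3, C = (3/28, 3/14) and [CGX]:[MGY] = 2/7 as required.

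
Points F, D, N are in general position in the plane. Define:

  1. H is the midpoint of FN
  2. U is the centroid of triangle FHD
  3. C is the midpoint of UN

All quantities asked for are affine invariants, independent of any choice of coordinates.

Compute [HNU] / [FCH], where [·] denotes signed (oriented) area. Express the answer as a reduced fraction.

[HNU]:[FCH] = -2

Set F = (0, 0), D = (1, 0), N = (0, 1); any affine frame gives the same invariant.
1. H is the midpoint of FN ⇒ H = (0, 1/2)
2. U is the centroid of triangle FHD ⇒ U = (1/3, 1/6)
3. C is the midpoint of UN ⇒ C = (1/6, 7/12)
2·[HNU] = -1/6, 2·[FCH] = 1/12
[HNU]:[FCH] = -1/6:1/12 = -2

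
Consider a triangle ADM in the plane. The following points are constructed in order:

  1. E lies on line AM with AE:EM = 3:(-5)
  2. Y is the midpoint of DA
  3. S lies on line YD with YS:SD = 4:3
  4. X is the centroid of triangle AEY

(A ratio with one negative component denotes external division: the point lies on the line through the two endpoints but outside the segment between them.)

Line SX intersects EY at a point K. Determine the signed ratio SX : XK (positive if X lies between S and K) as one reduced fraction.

SX:XK = -19/7

Work in coordinates with A = (0, 0), D = (1, 0), M = (0, 1).
1. E lies on line AM with AE:EM = 3:(-5) ⇒ E = (0, -3/2)
2. Y is the midpoint of DA ⇒ Y = (1/2, 0)
3. S lies on line YD with YS:SD = 4:3 ⇒ S = (11/14, 0)
4. X is the centroid of triangle AEY ⇒ X = (1/6, -1/2)
line SX meets EY at K = (15/38, -6/19)
X = S + t·(K−S) with t = 19/12, so SX:XK = 19/12:-7/12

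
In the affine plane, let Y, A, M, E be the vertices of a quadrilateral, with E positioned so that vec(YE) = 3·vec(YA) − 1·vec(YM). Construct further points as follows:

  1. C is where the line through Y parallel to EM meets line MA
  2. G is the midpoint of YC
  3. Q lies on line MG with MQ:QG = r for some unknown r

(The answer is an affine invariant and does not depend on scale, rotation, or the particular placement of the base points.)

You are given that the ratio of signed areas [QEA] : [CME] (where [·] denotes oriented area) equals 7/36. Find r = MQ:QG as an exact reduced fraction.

Assign Y = (0, 0), A = (1, 0), M = (0, 1), E = (3, -1) — the answer is frame-independent, so this choice is without loss of generality.
1. C is where the line through Y parallel to EM meets line MA ⇒ C = (3, -2)
2. G is the midpoint of YC ⇒ G = (3/2, -1)
3. With MQ:QG = r, write λ = r/(r+1) so Q = M + λ·(G−M); Q is affine-linear in λ
Every point depending on Q is an affine combination of Q and λ-independent points, so each such coordinate is linear in λ; the λ² term in each signed area is a multiple of (G−M)×(G−M) = 0, so 2·[QEA] and 2·[CME] are each linear in λ. Evaluating at λ=0 and λ=1:
  2·[QEA] = 5/2·λ − 1,   2·[CME] = -3
So [QEA]:[CME] = (5/2·λ − 1) / (-3). Setting this equal to 7/36:
  5/2·λ − 1 = 7/36·(-3)  ⇒  λ = 1/6
Then r = λ/(1−λ) = (1/6)/(5/6) = 1/5. Check: with r = 1/5, Q = (1/4, 2/3) and [QEA]:[CME] = 7/36 as required.

r = 1/5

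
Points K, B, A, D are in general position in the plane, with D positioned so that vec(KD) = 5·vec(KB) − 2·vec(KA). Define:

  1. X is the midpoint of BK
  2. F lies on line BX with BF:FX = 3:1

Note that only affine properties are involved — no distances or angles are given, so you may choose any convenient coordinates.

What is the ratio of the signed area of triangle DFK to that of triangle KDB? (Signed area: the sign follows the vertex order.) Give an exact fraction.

[DFK]:[KDB] = 5/8

Choose coordinates K = (0, 0), B = (1, 0), A = (0, 1), D = (5, -2).
1. X is the midpoint of BK ⇒ X = (1/2, 0)
2. F lies on line BX with BF:FX = 3:1 ⇒ F = (5/8, 0)
2·[DFK] = 5/4, 2·[KDB] = 2
[DFK]:[KDB] = 5/4:2 = 5/8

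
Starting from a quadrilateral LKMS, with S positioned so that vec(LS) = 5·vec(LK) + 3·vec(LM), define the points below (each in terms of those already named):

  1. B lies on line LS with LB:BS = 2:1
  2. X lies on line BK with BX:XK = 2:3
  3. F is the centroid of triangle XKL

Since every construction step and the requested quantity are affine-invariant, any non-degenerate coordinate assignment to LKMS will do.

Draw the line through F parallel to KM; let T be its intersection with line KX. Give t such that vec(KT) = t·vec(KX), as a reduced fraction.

t = 8/39

Assign L = (0, 0), K = (1, 0), M = (0, 1), S = (5, 3) — the answer is frame-independent, so this choice is without loss of generality.
1. B lies on line LS with LB:BS = 2:1 ⇒ B = (10/3, 2)
2. X lies on line BK with BX:XK = 2:3 ⇒ X = (12/5, 6/5)
3. F is the centroid of triangle XKL ⇒ F = (17/15, 2/5)
through F parallel to KM: direction (-1, 1); meets KX at T = (251/195, 16/65)
T = K + t·(X−K) with t = 8/39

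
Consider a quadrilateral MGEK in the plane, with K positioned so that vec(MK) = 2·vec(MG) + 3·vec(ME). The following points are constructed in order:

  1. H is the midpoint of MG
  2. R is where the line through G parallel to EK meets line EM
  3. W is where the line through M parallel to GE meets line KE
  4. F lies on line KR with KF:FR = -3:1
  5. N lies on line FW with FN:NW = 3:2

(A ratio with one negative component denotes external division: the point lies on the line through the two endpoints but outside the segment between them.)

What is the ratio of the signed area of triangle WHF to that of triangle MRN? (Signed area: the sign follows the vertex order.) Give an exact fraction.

Choose coordinates M = (0, 0), G = (1, 0), E = (0, 1), K = (2, 3).
1. H is the midpoint of MG ⇒ H = (1/2, 0)
2. R is where the line through G parallel to EK meets line EM ⇒ R = (0, -1)
3. W is where the line through M parallel to GE meets line KE ⇒ W = (-1/2, 1/2)
4. F lies on line KR with KF:FR = -3:1 ⇒ F = (-1, -3)
5. N lies on line FW with FN:NW = 3:2 ⇒ N = (-7/10, -9/10)
2·[WHF] = -15/4, 2·[MRN] = -7/10
[WHF]:[MRN] = -15/4:-7/10 = 75/14

[WHF]:[MRN] = 75/14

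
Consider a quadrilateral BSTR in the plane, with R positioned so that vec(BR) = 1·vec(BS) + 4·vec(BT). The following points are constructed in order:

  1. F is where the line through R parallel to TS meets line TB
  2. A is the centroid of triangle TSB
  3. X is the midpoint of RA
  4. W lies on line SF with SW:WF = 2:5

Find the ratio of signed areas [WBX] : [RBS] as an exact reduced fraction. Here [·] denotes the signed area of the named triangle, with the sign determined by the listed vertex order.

[WBX]:[RBS] = -25/168

Set B = (0, 0), S = (1, 0), T = (0, 1), R = (1, 4); any affine frame gives the same invariant.
1. F is where the line through R parallel to TS meets line TB ⇒ F = (0, 5)
2. A is the centroid of triangle TSB ⇒ A = (1/3, 1/3)
3. X is the midpoint of RA ⇒ X = (2/3, 13/6)
4. W lies on line SF with SW:WF = 2:5 ⇒ W = (5/7, 10/7)
2·[WBX] = -25/42, 2·[RBS] = 4
[WBX]:[RBS] = -25/42:4 = -25/168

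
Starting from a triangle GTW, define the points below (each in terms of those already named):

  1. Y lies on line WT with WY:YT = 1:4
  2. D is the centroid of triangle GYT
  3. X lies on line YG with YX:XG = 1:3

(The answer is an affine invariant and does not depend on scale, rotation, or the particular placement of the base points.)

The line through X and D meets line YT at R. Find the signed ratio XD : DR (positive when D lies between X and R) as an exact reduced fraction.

Choose coordinates G = (0, 0), T = (1, 0), W = (0, 1).
1. Y lies on line WT with WY:YT = 1:4 ⇒ Y = (1/5, 4/5)
2. D is the centroid of triangle GYT ⇒ D = (2/5, 4/15)
3. X lies on line YG with YX:XG = 1:3 ⇒ X = (3/20, 3/5)
line XD meets YT at R = (-3/5, 8/5)
D = X + t·(R−X) with t = -1/3, so XD:DR = -1/3:4/3

XD:DR = -1/4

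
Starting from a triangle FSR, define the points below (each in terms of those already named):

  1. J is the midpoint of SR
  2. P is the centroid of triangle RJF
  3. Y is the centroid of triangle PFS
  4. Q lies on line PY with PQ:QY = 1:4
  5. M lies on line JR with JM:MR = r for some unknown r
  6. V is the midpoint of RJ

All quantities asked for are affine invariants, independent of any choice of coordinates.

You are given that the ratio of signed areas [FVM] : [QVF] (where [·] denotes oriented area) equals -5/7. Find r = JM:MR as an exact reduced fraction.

Work in coordinates with F = (0, 0), S = (1, 0), R = (0, 1).
1. J is the midpoint of SR ⇒ J = (1/2, 1/2)
2. P is the centroid of triangle RJF ⇒ P = (1/6, 1/2)
3. Y is the centroid of triangle PFS ⇒ Y = (7/18, 1/6)
4. Q lies on line PY with PQ:QY = 1:4 ⇒ Q = (19/90, 13/30)
5. With JM:MR = r, write λ = r/(r+1) so M = J + λ·(R−J); M is affine-linear in λ
6. V is the midpoint of RJ ⇒ V = (1/4, 3/4)
Every point depending on M is an affine combination of M and λ-independent points, so each such coordinate is linear in λ; the λ² term in each signed area is a multiple of (R−J)×(R−J) = 0, so 2·[FVM] and 2·[QVF] are each linear in λ. Evaluating at λ=0 and λ=1:
  2·[FVM] = 1/2·λ − 1/4,   2·[QVF] = 1/20
So [FVM]:[QVF] = (1/2·λ − 1/4) / (1/20). Setting this equal to -5/7:
  1/2·λ − 1/4 = -5/7·(1/20)  ⇒  λ = 3/7
Then r = λ/(1−λ) = (3/7)/(4/7) = 3/4. Check: with r = 3/4, M = (2/7, 5/7) and [FVM]:[QVF] = -5/7 as required.

r = 3/4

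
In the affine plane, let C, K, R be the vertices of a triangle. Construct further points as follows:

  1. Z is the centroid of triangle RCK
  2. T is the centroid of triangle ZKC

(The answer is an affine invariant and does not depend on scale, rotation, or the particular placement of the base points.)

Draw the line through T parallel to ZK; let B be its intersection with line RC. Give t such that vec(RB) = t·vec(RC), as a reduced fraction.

Choose coordinates C = (0, 0), K = (1, 0), R = (0, 1).
1. Z is the centroid of triangle RCK ⇒ Z = (1/3, 1/3)
2. T is the centroid of triangle ZKC ⇒ T = (4/9, 1/9)
through T parallel to ZK: direction (2/3, -1/3); meets RC at B = (0, 1/3)
B = R + t·(C−R) with t = 2/3

t = 2/3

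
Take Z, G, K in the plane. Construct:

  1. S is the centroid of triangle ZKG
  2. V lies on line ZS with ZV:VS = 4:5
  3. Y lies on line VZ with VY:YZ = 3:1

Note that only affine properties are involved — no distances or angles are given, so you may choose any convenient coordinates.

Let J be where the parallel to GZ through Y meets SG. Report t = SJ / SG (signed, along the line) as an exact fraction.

t = 8/9

Work in coordinates with Z = (0, 0), G = (1, 0), K = (0, 1).
1. S is the centroid of triangle ZKG ⇒ S = (1/3, 1/3)
2. V lies on line ZS with ZV:VS = 4:5 ⇒ V = (4/27, 4/27)
3. Y lies on line VZ with VY:YZ = 3:1 ⇒ Y = (1/27, 1/27)
through Y parallel to GZ: direction (-1, 0); meets SG at J = (25/27, 1/27)
J = S + t·(G−S) with t = 8/9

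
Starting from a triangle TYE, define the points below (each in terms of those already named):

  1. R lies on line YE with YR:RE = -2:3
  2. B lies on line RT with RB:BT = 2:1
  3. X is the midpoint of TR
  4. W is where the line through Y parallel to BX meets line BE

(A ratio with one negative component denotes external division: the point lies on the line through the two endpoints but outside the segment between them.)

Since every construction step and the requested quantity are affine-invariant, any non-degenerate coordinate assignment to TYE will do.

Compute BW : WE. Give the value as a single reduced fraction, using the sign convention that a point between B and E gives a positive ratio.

Assign T = (0, 0), Y = (1, 0), E = (0, 1) — the answer is frame-independent, so this choice is without loss of generality.
1. R lies on line YE with YR:RE = -2:3 ⇒ R = (3, -2)
2. B lies on line RT with RB:BT = 2:1 ⇒ B = (1, -2/3)
3. X is the midpoint of TR ⇒ X = (3/2, -1)
4. W is where the line through Y parallel to BX meets line BE ⇒ W = (1/3, 4/9)
W = B + t·(E−B) with t = 2/3, so BW:WE = t:(1−t) = 2/3:1/3

BW:WE = 2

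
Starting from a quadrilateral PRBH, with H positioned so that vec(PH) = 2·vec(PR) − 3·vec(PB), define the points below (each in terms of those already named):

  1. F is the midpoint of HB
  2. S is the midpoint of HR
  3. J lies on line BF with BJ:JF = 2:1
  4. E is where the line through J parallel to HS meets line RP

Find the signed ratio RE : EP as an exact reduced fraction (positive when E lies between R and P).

RE:EP = 4/5

Set P = (0, 0), R = (1, 0), B = (0, 1), H = (2, -3); any affine frame gives the same invariant.
1. F is the midpoint of HB ⇒ F = (1, -1)
2. S is the midpoint of HR ⇒ S = (3/2, -3/2)
3. J lies on line BF with BJ:JF = 2:1 ⇒ J = (2/3, -1/3)
4. E is where the line through J parallel to HS meets line RP ⇒ E = (5/9, 0)
E = R + t·(P−R) with t = 4/9, so RE:EP = t:(1−t) = 4/9:5/9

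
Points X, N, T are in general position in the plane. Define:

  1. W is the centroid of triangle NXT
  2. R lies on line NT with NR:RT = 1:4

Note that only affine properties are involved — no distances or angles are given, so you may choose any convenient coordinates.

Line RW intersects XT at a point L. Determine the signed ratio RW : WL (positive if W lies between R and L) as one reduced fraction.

Set X = (0, 0), N = (1, 0), T = (0, 1); any affine frame gives the same invariant.
1. W is the centroid of triangle NXT ⇒ W = (1/3, 1/3)
2. R lies on line NT with NR:RT = 1:4 ⇒ R = (4/5, 1/5)
line RW meets XT at L = (0, 3/7)
W = R + t·(L−R) with t = 7/12, so RW:WL = 7/12:5/12

RW:WL = 7/5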